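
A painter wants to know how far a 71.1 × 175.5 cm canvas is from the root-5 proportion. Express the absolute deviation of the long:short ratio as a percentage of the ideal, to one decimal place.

Ratio = 175.5 / 71.1 ≈ 2.4684.
Ideal root-5 ≈ 2.2361. |2.4684 − 2.2361| / 2.2361 ≈ 10.39% → 10.4%.

10.4%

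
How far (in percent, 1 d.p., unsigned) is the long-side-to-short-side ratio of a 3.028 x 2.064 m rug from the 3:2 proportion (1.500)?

2.2%

Ratio = 3.028 / 2.064 ≈ 1.4671.
Ideal 3:2 = 1.5000. |1.4671 − 1.5000| / 1.5000 ≈ 2.19% → 2.2%.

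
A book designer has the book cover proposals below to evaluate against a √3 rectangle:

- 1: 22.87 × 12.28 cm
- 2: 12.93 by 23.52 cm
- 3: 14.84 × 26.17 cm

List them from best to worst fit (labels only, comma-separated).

3, 2, 1

Ratios: 1 = 22.87 / 12.28 ≈ 1.862; 2 = 23.52 / 12.93 ≈ 1.819; 3 = 26.17 / 14.84 ≈ 1.763.
|Δ from 1.732|: 1 0.130; 2 0.087; 3 0.031.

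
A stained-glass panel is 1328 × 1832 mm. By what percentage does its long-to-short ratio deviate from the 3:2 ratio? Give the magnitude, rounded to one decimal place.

8.0%

Ratio = 1832 / 1328 ≈ 1.3795.
Ideal 3:2 = 1.5000. |1.3795 − 1.5000| / 1.5000 ≈ 8.03% → 8.0%.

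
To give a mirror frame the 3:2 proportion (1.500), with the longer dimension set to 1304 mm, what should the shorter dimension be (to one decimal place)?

869.3 mm

3:2 = 1.50000.
Shorter side = 1304 ÷ 1.50000 ≈ 869.333 → 869.3 mm.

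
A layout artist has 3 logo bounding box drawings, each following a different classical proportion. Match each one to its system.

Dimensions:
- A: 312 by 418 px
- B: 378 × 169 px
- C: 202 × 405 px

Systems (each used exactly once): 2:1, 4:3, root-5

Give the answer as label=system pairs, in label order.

Ratios: A ≈ 1.340; B ≈ 2.237; C ≈ 2.005.
Targets: 2:1 ≈ 2.000; 4:3 ≈ 1.333; root-5 ≈ 2.236.

A=4:3, B=root-5, C=2:1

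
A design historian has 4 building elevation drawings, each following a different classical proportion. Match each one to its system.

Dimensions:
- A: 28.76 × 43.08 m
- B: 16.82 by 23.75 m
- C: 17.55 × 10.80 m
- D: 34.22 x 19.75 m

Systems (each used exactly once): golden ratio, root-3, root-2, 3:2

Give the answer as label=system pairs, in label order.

A=3:2, B=root-2, C=golden ratio, D=root-3

A = 43.08/28.76 ≈ 1.498 → 3:2 (1.500)
B = 23.75/16.82 ≈ 1.412 → root-2 (1.414)
C = 17.55/10.80 ≈ 1.625 → golden ratio (1.618)
D = 34.22/19.75 ≈ 1.733 → root-3 (1.732)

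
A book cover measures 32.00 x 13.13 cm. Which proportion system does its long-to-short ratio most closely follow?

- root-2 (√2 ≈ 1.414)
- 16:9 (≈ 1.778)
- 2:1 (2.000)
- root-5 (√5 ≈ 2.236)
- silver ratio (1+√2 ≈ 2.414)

Ratio = 32.00 / 13.13 ≈ 2.437.
Distances: root-2 1.414 (Δ 1.023); 16:9 1.778 (Δ 0.659); 2:1 2.000 (Δ 0.437); root-5 2.236 (Δ 0.201); silver ratio 2.414 (Δ 0.023).

silver ratio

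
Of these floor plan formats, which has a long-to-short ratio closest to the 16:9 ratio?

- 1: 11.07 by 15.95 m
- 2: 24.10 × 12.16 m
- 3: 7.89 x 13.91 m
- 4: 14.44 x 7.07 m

Target 16:9 ≈ 1.778.
1: 1.441 (Δ0.337)  2: 1.982 (Δ0.204)  3: 1.763 (Δ0.015)  4: 2.042 (Δ0.264)

3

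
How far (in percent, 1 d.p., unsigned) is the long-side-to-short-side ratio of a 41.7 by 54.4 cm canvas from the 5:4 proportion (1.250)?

4.4%

Ratio = 54.4 / 41.7 ≈ 1.3046.
Ideal 5:4 = 1.2500. |1.3046 − 1.2500| / 1.2500 ≈ 4.37% → 4.4%.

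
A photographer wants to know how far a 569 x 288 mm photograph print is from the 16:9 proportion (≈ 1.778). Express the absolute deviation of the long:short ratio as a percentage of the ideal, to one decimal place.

11.1%

Ratio = 569 / 288 ≈ 1.9757.
Ideal 16:9 ≈ 1.7778. |1.9757 − 1.7778| / 1.7778 ≈ 11.13% → 11.1%.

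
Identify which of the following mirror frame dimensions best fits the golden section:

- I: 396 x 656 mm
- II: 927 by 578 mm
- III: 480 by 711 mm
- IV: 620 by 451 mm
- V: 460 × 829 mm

Ratios (long/short): I ≈ 1.657; II ≈ 1.604; III ≈ 1.481; IV ≈ 1.375; V ≈ 1.802.
golden ratio ≈ 1.618; option II is nearest (Δ 0.014).

II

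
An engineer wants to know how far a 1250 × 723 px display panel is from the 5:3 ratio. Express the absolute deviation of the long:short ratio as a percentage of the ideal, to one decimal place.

Ratio = 1250 / 723 ≈ 1.7289.
Ideal 5:3 ≈ 1.6667. |1.7289 − 1.6667| / 1.6667 ≈ 3.73% → 3.7%.

3.7%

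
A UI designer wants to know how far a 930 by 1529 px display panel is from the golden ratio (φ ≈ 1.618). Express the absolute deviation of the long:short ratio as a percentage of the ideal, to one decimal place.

1.6%

Ratio = 1529 / 930 ≈ 1.6441.
Ideal golden ratio ≈ 1.6180. |1.6441 − 1.6180| / 1.6180 ≈ 1.61% → 1.6%.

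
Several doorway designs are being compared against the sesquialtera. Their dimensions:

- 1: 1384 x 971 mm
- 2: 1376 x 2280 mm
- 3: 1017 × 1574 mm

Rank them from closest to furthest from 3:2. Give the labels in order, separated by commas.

3, 1, 2

Ratios: 1 = 1384 / 971 ≈ 1.425; 2 = 2280 / 1376 ≈ 1.657; 3 = 1574 / 1017 ≈ 1.548.
|Δ from 1.500|: 1 0.075; 2 0.157; 3 0.048.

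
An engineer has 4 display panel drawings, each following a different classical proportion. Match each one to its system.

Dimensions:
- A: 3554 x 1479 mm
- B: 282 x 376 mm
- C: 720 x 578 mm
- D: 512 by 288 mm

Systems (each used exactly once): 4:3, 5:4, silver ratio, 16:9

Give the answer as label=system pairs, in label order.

A=silver ratio, B=4:3, C=5:4, D=16:9

Ratios: A ≈ 2.403; B ≈ 1.333; C ≈ 1.246; D ≈ 1.778.
Targets: 4:3 ≈ 1.333; 5:4 ≈ 1.250; silver ratio ≈ 2.414; 16:9 ≈ 1.778.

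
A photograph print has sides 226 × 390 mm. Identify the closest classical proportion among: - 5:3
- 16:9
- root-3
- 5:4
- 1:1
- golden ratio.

root-3

Ratio = 390 / 226 ≈ 1.726.
Distances: 5:3 1.667 (Δ 0.059); 16:9 1.778 (Δ 0.052); root-3 1.732 (Δ 0.006); 5:4 1.250 (Δ 0.476); 1:1 1.000 (Δ 0.726); golden ratio 1.618 (Δ 0.108).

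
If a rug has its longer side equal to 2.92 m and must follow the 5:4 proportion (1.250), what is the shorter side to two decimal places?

5:4 = 1.25000.
Shorter side = 2.92 ÷ 1.25000 ≈ 2.3360 → 2.34 m.

2.34 m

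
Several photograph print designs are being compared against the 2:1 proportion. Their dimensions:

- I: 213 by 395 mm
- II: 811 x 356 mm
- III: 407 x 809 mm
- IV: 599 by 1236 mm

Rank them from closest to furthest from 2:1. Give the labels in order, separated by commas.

I: 395/213 ≈ 1.854 → |1.854 − 2.000| = 0.146
II: 811/356 ≈ 2.278 → |2.278 − 2.000| = 0.278
III: 809/407 ≈ 1.988 → |1.988 − 2.000| = 0.012
IV: 1236/599 ≈ 2.063 → |2.063 − 2.000| = 0.063

III, IV, I, II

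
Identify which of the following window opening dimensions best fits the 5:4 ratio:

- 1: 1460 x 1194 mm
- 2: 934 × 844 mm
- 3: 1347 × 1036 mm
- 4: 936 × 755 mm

Target 5:4 ≈ 1.250.
1: 1.223 (Δ0.027)  2: 1.107 (Δ0.143)  3: 1.300 (Δ0.050)  4: 1.240 (Δ0.010)

4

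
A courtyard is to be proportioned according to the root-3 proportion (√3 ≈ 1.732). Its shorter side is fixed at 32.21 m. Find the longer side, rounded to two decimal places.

55.79 m

root-3 ≈ 1.73205.
Longer side = 32.21 × 1.73205 ≈ 55.7893 → 55.79 m.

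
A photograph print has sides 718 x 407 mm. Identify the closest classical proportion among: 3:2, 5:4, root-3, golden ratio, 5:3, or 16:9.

16:9

718/407 ≈ 1.764. Nearest candidates are 16:9 (1.778, off by 0.014) and root-3 (1.732, off by 0.032).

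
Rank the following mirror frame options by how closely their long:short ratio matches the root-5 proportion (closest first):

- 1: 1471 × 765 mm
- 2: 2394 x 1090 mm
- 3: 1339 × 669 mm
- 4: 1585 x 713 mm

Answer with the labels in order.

4, 2, 3, 1

1: 1471/765 ≈ 1.923 → |1.923 − 2.236| = 0.313
2: 2394/1090 ≈ 2.196 → |2.196 − 2.236| = 0.040
3: 1339/669 ≈ 2.001 → |2.001 − 2.236| = 0.235
4: 1585/713 ≈ 2.223 → |2.223 − 2.236| = 0.013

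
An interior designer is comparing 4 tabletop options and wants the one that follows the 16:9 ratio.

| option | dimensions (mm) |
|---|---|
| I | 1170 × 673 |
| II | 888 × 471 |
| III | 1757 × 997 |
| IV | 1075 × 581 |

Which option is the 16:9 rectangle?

III

Ratios (long/short): I ≈ 1.738; II ≈ 1.885; III ≈ 1.762; IV ≈ 1.850.
16:9 ≈ 1.778; option III is nearest (Δ 0.016).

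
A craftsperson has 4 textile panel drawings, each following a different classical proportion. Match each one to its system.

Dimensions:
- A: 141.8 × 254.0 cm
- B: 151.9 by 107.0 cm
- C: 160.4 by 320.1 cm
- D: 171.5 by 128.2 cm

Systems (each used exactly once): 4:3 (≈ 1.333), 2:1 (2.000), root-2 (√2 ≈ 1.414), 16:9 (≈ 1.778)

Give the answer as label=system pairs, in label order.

A = 254.0/141.8 ≈ 1.791 → 16:9 (1.778)
B = 151.9/107.0 ≈ 1.420 → root-2 (1.414)
C = 320.1/160.4 ≈ 1.996 → 2:1 (2.000)
D = 171.5/128.2 ≈ 1.338 → 4:3 (1.333)

A=16:9, B=root-2, C=2:1, D=4:3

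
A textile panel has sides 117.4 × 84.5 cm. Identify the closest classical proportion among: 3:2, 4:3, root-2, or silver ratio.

117.4/84.5 ≈ 1.389. Nearest candidates are root-2 (1.414, off by 0.025) and 4:3 (1.333, off by 0.056).

root-2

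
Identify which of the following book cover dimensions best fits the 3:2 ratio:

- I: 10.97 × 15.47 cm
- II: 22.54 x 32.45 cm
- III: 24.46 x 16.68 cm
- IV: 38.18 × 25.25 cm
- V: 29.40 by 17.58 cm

Ratios (long/short): I ≈ 1.410; II ≈ 1.440; III ≈ 1.466; IV ≈ 1.512; V ≈ 1.672.
3:2 ≈ 1.500; option IV is nearest (Δ 0.012).

IV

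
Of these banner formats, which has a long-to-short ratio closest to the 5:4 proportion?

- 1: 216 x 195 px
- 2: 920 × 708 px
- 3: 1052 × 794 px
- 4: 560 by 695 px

4

Ratios (long/short): 1 ≈ 1.108; 2 ≈ 1.299; 3 ≈ 1.325; 4 ≈ 1.241.
5:4 ≈ 1.250; option 4 is nearest (Δ 0.009).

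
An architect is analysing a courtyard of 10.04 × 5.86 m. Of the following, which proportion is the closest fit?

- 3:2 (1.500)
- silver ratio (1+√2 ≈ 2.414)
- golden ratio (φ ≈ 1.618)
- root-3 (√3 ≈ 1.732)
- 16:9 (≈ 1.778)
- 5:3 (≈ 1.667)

10.04/5.86 ≈ 1.713. Nearest candidates are root-3 (1.732, off by 0.019) and 5:3 (1.667, off by 0.046).

root-3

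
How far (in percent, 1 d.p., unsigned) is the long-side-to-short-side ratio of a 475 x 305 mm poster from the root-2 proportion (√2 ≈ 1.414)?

Ratio = 475 / 305 ≈ 1.5574.
Ideal root-2 ≈ 1.4142. |1.5574 − 1.4142| / 1.4142 ≈ 10.13% → 10.1%.

10.1%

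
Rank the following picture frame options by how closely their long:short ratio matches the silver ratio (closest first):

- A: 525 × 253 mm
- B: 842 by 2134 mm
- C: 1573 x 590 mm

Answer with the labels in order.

B, C, A

Ratios: A = 525 / 253 ≈ 2.075; B = 2134 / 842 ≈ 2.534; C = 1573 / 590 ≈ 2.666.
|Δ from 2.414|: A 0.339; B 0.120; C 0.252.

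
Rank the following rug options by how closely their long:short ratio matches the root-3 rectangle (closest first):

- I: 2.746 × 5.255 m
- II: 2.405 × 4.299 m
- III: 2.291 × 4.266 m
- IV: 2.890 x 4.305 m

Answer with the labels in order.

II, III, I, IV

Ratios: I = 5.255 / 2.746 ≈ 1.914; II = 4.299 / 2.405 ≈ 1.788; III = 4.266 / 2.291 ≈ 1.862; IV = 4.305 / 2.890 ≈ 1.490.
|Δ from 1.732|: I 0.182; II 0.056; III 0.130; IV 0.242.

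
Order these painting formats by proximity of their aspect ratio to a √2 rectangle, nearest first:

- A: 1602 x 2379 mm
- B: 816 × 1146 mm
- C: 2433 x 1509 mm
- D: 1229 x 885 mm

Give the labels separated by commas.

B, D, A, C

Ratios: A = 2379 / 1602 ≈ 1.485; B = 1146 / 816 ≈ 1.404; C = 2433 / 1509 ≈ 1.612; D = 1229 / 885 ≈ 1.389.
|Δ from 1.414|: A 0.071; B 0.010; C 0.198; D 0.025.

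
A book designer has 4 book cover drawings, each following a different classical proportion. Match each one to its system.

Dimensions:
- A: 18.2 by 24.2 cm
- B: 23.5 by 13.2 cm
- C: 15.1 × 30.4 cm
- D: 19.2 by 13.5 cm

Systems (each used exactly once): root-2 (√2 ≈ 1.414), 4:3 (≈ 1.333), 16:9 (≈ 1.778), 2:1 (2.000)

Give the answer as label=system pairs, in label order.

Ratios: A ≈ 1.330; B ≈ 1.780; C ≈ 2.013; D ≈ 1.422.
Targets: root-2 ≈ 1.414; 4:3 ≈ 1.333; 16:9 ≈ 1.778; 2:1 ≈ 2.000.

A=4:3, B=16:9, C=2:1, D=root-2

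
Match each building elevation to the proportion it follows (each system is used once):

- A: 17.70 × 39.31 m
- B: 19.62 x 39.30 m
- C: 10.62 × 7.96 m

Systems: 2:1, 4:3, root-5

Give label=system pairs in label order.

A=root-5, B=2:1, C=4:3

Ratios: A ≈ 2.221; B ≈ 2.003; C ≈ 1.334.
Targets: 2:1 ≈ 2.000; 4:3 ≈ 1.333; root-5 ≈ 2.236.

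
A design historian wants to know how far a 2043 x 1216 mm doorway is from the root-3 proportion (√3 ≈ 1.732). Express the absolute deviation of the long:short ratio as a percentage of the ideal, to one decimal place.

Ratio = 2043 / 1216 ≈ 1.6801.
Ideal root-3 ≈ 1.7321. |1.6801 − 1.7321| / 1.7321 ≈ 3.00% → 3.0%.

3.0%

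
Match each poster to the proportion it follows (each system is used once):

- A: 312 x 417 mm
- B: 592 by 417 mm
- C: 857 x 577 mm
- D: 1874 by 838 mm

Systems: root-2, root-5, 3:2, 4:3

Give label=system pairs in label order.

A=4:3, B=root-2, C=3:2, D=root-5

A = 417/312 ≈ 1.337 → 4:3 (1.333)
B = 592/417 ≈ 1.420 → root-2 (1.414)
C = 857/577 ≈ 1.485 → 3:2 (1.500)
D = 1874/838 ≈ 2.236 → root-5 (2.236)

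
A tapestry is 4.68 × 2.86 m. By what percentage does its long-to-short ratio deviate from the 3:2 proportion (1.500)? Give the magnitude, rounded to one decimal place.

9.1%

Ratio = 4.68 / 2.86 ≈ 1.6364.
Ideal 3:2 = 1.5000. |1.6364 − 1.5000| / 1.5000 ≈ 9.09% → 9.1%.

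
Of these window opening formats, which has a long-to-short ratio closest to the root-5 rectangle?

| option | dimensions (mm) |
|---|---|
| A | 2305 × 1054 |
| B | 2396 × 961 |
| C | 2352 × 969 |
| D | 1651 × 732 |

D

Ratios (long/short): A ≈ 2.187; B ≈ 2.493; C ≈ 2.427; D ≈ 2.255.
root-5 ≈ 2.236; option D is nearest (Δ 0.019).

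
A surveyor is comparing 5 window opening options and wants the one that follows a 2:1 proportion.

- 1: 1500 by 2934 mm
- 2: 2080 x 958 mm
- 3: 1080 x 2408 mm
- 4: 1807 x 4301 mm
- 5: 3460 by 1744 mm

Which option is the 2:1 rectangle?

5

Ratios (long/short): 1 ≈ 1.956; 2 ≈ 2.171; 3 ≈ 2.230; 4 ≈ 2.380; 5 ≈ 1.984.
2:1 ≈ 2.000; option 5 is nearest (Δ 0.016).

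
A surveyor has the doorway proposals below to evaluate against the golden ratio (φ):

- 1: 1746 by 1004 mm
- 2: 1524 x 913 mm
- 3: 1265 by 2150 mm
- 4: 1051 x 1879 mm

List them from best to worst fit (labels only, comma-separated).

2, 3, 1, 4

Ratios: 1 = 1746 / 1004 ≈ 1.739; 2 = 1524 / 913 ≈ 1.669; 3 = 2150 / 1265 ≈ 1.700; 4 = 1879 / 1051 ≈ 1.788.
|Δ from 1.618|: 1 0.121; 2 0.051; 3 0.082; 4 0.170.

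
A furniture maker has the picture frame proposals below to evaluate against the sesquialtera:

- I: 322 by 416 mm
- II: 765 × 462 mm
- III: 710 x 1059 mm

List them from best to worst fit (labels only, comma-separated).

Ratios: I = 416 / 322 ≈ 1.292; II = 765 / 462 ≈ 1.656; III = 1059 / 710 ≈ 1.492.
|Δ from 1.500|: I 0.208; II 0.156; III 0.008.

III, II, I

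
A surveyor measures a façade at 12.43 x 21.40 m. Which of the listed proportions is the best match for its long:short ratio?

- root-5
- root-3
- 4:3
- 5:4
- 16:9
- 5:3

root-3

Ratio = 21.40 / 12.43 ≈ 1.722.
Distances: root-5 2.236 (Δ 0.514); root-3 1.732 (Δ 0.010); 4:3 1.333 (Δ 0.389); 5:4 1.250 (Δ 0.472); 16:9 1.778 (Δ 0.056); 5:3 1.667 (Δ 0.055).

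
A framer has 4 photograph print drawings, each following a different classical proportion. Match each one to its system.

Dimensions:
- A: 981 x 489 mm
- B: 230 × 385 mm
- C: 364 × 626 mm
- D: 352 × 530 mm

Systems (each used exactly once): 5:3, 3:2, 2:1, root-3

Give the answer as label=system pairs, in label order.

Ratios: A ≈ 2.006; B ≈ 1.674; C ≈ 1.720; D ≈ 1.506.
Targets: 5:3 ≈ 1.667; 3:2 ≈ 1.500; 2:1 ≈ 2.000; root-3 ≈ 1.732.

A=2:1, B=5:3, C=root-3, D=3:2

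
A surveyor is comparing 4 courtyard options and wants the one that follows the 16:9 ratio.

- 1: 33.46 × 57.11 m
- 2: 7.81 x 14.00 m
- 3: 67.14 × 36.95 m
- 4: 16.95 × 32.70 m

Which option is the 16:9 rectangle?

2

Ratios (long/short): 1 ≈ 1.707; 2 ≈ 1.793; 3 ≈ 1.817; 4 ≈ 1.929.
16:9 ≈ 1.778; option 2 is nearest (Δ 0.015).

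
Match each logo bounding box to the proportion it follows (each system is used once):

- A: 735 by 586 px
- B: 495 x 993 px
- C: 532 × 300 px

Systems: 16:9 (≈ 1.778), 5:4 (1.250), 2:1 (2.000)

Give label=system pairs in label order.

A=5:4, B=2:1, C=16:9

Ratios: A ≈ 1.254; B ≈ 2.006; C ≈ 1.773.
Targets: 16:9 ≈ 1.778; 5:4 ≈ 1.250; 2:1 ≈ 2.000.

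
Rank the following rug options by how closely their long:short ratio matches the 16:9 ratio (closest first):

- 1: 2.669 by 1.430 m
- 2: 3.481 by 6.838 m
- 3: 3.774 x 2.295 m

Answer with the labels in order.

1: 2.669/1.430 ≈ 1.866 → |1.866 − 1.778| = 0.088
2: 6.838/3.481 ≈ 1.964 → |1.964 − 1.778| = 0.186
3: 3.774/2.295 ≈ 1.644 → |1.644 − 1.778| = 0.134

1, 3, 2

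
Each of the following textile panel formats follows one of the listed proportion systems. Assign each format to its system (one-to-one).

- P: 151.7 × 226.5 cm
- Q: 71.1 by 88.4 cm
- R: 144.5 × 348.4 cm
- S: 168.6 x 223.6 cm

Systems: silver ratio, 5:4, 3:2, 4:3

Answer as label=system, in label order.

P=3:2, Q=5:4, R=silver ratio, S=4:3

P = 226.5/151.7 ≈ 1.493 → 3:2 (1.500)
Q = 88.4/71.1 ≈ 1.243 → 5:4 (1.250)
R = 348.4/144.5 ≈ 2.411 → silver ratio (2.414)
S = 223.6/168.6 ≈ 1.326 → 4:3 (1.333)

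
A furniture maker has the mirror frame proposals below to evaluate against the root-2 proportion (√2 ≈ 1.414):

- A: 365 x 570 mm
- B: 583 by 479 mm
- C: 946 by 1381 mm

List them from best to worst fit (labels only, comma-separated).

C, A, B

Ratios: A = 570 / 365 ≈ 1.562; B = 583 / 479 ≈ 1.217; C = 1381 / 946 ≈ 1.460.
|Δ from 1.414|: A 0.148; B 0.197; C 0.046.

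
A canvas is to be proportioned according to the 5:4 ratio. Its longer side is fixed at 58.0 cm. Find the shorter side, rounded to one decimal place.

46.4 cm

5:4 = 1.25000.
Shorter side = 58.0 ÷ 1.25000 ≈ 46.400 → 46.4 cm.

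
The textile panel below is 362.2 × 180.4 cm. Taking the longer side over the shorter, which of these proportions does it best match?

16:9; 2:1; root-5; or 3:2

2:1

362.2/180.4 ≈ 2.008. Nearest candidates are 2:1 (2.000, off by 0.008) and root-5 (2.236, off by 0.228).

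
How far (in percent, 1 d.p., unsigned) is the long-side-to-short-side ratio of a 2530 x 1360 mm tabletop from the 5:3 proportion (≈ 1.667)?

Ratio = 2530 / 1360 ≈ 1.8603.
Ideal 5:3 ≈ 1.6667. |1.8603 − 1.6667| / 1.6667 ≈ 11.62% → 11.6%.

11.6%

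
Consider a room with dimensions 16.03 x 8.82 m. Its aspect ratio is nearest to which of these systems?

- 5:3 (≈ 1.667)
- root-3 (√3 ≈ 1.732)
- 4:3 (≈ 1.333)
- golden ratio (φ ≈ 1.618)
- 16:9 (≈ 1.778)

16:9

Ratio = 16.03 / 8.82 ≈ 1.817.
Distances: 5:3 1.667 (Δ 0.150); root-3 1.732 (Δ 0.085); 4:3 1.333 (Δ 0.484); golden ratio 1.618 (Δ 0.199); 16:9 1.778 (Δ 0.039).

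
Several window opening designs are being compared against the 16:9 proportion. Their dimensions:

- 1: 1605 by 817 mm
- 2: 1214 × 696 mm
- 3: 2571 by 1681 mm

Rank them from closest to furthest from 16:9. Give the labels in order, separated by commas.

2, 1, 3

Ratios: 1 = 1605 / 817 ≈ 1.965; 2 = 1214 / 696 ≈ 1.744; 3 = 2571 / 1681 ≈ 1.529.
|Δ from 1.778|: 1 0.187; 2 0.034; 3 0.249.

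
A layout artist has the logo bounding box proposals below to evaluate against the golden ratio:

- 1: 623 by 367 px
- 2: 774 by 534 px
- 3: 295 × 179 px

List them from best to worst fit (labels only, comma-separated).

1: 623/367 ≈ 1.698 → |1.698 − 1.618| = 0.080
2: 774/534 ≈ 1.449 → |1.449 − 1.618| = 0.169
3: 295/179 ≈ 1.648 → |1.648 − 1.618| = 0.030

3, 1, 2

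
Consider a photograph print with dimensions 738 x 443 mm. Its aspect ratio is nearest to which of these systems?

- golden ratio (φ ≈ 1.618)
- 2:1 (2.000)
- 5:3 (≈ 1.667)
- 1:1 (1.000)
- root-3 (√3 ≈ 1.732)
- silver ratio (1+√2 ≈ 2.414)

738/443 ≈ 1.666. Nearest candidates are 5:3 (1.667, off by 0.001) and golden ratio (1.618, off by 0.048).

5:3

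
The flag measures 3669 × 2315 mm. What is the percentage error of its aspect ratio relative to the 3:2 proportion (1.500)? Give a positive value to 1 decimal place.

5.7%

Ratio = 3669 / 2315 ≈ 1.5849.
Ideal 3:2 = 1.5000. |1.5849 − 1.5000| / 1.5000 ≈ 5.66% → 5.7%.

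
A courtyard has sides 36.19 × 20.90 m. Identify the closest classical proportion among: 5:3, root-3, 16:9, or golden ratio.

root-3

Ratio = 36.19 / 20.90 ≈ 1.732.
Distances: 5:3 1.667 (Δ 0.065); root-3 1.732 (Δ 0.000); 16:9 1.778 (Δ 0.046); golden ratio 1.618 (Δ 0.114).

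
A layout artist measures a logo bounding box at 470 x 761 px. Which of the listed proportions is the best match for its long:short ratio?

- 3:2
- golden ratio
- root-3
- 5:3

golden ratio

761/470 ≈ 1.619. Nearest candidates are golden ratio (1.618, off by 0.001) and 5:3 (1.667, off by 0.048).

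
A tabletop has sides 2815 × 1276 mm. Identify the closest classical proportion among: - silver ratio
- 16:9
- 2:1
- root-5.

root-5

2815/1276 ≈ 2.206. Nearest candidates are root-5 (2.236, off by 0.030) and 2:1 (2.000, off by 0.206).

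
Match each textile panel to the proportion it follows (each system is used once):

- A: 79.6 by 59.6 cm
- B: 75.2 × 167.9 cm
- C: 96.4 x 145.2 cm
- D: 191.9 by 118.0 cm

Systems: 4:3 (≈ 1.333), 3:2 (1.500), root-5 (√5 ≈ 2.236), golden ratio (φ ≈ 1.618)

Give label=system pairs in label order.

Ratios: A ≈ 1.336; B ≈ 2.233; C ≈ 1.506; D ≈ 1.626.
Targets: 4:3 ≈ 1.333; 3:2 ≈ 1.500; root-5 ≈ 2.236; golden ratio ≈ 1.618.

A=4:3, B=root-5, C=3:2, D=golden ratio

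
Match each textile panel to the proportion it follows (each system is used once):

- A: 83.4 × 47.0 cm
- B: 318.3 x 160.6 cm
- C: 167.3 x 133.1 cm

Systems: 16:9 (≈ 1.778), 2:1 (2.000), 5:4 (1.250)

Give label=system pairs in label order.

A=16:9, B=2:1, C=5:4

Ratios: A ≈ 1.774; B ≈ 1.982; C ≈ 1.257.
Targets: 16:9 ≈ 1.778; 2:1 ≈ 2.000; 5:4 ≈ 1.250.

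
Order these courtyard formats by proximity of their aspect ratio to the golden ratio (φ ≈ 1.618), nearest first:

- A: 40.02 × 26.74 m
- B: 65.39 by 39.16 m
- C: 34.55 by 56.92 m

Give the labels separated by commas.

C, B, A

A: 40.02/26.74 ≈ 1.497 → |1.497 − 1.618| = 0.121
B: 65.39/39.16 ≈ 1.670 → |1.670 − 1.618| = 0.052
C: 56.92/34.55 ≈ 1.647 → |1.647 − 1.618| = 0.029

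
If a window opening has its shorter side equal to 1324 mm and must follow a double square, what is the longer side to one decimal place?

2648.0 mm

2:1 = 2.00000.
Longer side = 1324 × 2.00000 ≈ 2648.000 → 2648.0 mm.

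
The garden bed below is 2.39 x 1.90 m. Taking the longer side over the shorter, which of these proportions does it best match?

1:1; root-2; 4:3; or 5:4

5:4

Ratio = 2.39 / 1.90 ≈ 1.258.
Distances: 1:1 1.000 (Δ 0.258); root-2 1.414 (Δ 0.156); 4:3 1.333 (Δ 0.075); 5:4 1.250 (Δ 0.008).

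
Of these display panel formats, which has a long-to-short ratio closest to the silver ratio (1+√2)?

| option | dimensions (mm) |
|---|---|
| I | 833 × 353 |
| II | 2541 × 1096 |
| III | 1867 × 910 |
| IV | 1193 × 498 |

Target silver ratio ≈ 2.414.
I: 2.360 (Δ0.054)  II: 2.318 (Δ0.096)  III: 2.052 (Δ0.362)  IV: 2.396 (Δ0.018)

IV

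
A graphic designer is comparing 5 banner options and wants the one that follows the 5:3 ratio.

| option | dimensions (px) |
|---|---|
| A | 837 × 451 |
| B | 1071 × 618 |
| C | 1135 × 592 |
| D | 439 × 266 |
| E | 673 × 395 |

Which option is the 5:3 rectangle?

Target 5:3 ≈ 1.667.
A: 1.856 (Δ0.189)  B: 1.733 (Δ0.066)  C: 1.917 (Δ0.250)  D: 1.650 (Δ0.017)  E: 1.704 (Δ0.037)

D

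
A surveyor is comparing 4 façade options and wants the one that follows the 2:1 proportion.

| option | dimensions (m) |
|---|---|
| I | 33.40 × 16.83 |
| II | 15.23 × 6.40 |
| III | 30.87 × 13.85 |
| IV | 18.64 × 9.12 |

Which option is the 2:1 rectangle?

I

Target 2:1 ≈ 2.000.
I: 1.985 (Δ0.015)  II: 2.380 (Δ0.380)  III: 2.229 (Δ0.229)  IV: 2.044 (Δ0.044)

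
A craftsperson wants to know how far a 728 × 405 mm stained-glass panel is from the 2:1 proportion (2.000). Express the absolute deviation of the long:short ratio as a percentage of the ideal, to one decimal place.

Ratio = 728 / 405 ≈ 1.7975.
Ideal 2:1 = 2.0000. |1.7975 − 2.0000| / 2.0000 ≈ 10.12% → 10.1%.

10.1%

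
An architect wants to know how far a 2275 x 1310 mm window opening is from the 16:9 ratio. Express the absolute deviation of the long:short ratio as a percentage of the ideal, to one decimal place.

2.3%

Ratio = 2275 / 1310 ≈ 1.7366.
Ideal 16:9 ≈ 1.7778. |1.7366 − 1.7778| / 1.7778 ≈ 2.32% → 2.3%.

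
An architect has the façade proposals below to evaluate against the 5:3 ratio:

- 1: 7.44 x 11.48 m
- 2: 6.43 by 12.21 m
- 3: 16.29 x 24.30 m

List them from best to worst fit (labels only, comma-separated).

1, 3, 2

Ratios: 1 = 11.48 / 7.44 ≈ 1.543; 2 = 12.21 / 6.43 ≈ 1.899; 3 = 24.30 / 16.29 ≈ 1.492.
|Δ from 1.667|: 1 0.124; 2 0.232; 3 0.175.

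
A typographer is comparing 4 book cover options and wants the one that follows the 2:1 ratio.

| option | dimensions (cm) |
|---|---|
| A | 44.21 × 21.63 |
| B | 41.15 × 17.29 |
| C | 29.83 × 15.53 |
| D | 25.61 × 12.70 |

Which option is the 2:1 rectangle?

D

Ratios (long/short): A ≈ 2.044; B ≈ 2.380; C ≈ 1.921; D ≈ 2.017.
2:1 ≈ 2.000; option D is nearest (Δ 0.017).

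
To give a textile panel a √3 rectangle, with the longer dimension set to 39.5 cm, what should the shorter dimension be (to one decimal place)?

root-3 ≈ 1.73205.
Shorter side = 39.5 ÷ 1.73205 ≈ 22.805 → 22.8 cm.

22.8 cm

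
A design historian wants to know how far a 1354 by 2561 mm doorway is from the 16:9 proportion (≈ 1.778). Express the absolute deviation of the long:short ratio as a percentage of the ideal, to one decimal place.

6.4%

Ratio = 2561 / 1354 ≈ 1.8914.
Ideal 16:9 ≈ 1.7778. |1.8914 − 1.7778| / 1.7778 ≈ 6.39% → 6.4%.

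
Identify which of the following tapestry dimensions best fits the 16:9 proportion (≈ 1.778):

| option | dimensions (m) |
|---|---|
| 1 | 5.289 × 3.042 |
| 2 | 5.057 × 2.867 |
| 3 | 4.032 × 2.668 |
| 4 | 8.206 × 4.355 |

Ratios (long/short): 1 ≈ 1.739; 2 ≈ 1.764; 3 ≈ 1.511; 4 ≈ 1.884.
16:9 ≈ 1.778; option 2 is nearest (Δ 0.014).

2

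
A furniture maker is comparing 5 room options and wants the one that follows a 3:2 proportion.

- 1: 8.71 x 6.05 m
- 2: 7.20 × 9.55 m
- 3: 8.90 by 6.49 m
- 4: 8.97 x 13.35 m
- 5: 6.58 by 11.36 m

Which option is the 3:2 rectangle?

4

Target 3:2 ≈ 1.500.
1: 1.440 (Δ0.060)  2: 1.326 (Δ0.174)  3: 1.371 (Δ0.129)  4: 1.488 (Δ0.012)  5: 1.726 (Δ0.226)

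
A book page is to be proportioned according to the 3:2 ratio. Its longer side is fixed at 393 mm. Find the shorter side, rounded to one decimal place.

3:2 = 1.50000.
Shorter side = 393 ÷ 1.50000 ≈ 262.000 → 262.0 mm.

262.0 mm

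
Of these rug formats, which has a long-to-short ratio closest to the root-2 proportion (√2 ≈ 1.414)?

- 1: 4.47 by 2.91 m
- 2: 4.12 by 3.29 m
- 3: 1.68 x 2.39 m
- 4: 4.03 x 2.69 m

Target root-2 ≈ 1.414.
1: 1.536 (Δ0.122)  2: 1.252 (Δ0.162)  3: 1.423 (Δ0.009)  4: 1.498 (Δ0.084)

3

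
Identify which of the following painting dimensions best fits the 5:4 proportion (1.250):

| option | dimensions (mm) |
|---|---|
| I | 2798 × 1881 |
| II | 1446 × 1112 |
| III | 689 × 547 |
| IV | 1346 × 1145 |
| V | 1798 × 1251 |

Target 5:4 ≈ 1.250.
I: 1.488 (Δ0.238)  II: 1.300 (Δ0.050)  III: 1.260 (Δ0.010)  IV: 1.176 (Δ0.074)  V: 1.437 (Δ0.187)

III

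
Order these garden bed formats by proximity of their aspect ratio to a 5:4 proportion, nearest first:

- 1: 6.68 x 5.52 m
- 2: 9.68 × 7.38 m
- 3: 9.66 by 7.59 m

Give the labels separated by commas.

3, 1, 2

Ratios: 1 = 6.68 / 5.52 ≈ 1.210; 2 = 9.68 / 7.38 ≈ 1.312; 3 = 9.66 / 7.59 ≈ 1.273.
|Δ from 1.250|: 1 0.040; 2 0.062; 3 0.023.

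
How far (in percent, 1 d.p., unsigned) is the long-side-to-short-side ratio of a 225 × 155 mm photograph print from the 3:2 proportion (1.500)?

3.2%

Ratio = 225 / 155 ≈ 1.4516.
Ideal 3:2 = 1.5000. |1.4516 − 1.5000| / 1.5000 ≈ 3.23% → 3.2%.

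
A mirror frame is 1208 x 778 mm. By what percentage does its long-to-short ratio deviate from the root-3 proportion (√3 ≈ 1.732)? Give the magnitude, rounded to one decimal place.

10.4%

Ratio = 1208 / 778 ≈ 1.5527.
Ideal root-3 ≈ 1.7321. |1.5527 − 1.7321| / 1.7321 ≈ 10.36% → 10.4%.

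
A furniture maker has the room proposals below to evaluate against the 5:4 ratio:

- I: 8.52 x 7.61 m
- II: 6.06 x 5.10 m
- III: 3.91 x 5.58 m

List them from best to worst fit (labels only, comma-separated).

I: 8.52/7.61 ≈ 1.120 → |1.120 − 1.250| = 0.130
II: 6.06/5.10 ≈ 1.188 → |1.188 − 1.250| = 0.062
III: 5.58/3.91 ≈ 1.427 → |1.427 − 1.250| = 0.177

II, I, III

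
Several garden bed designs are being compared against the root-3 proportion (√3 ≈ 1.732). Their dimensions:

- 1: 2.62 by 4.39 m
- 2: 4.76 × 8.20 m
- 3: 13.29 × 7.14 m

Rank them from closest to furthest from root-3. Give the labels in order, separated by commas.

2, 1, 3

Ratios: 1 = 4.39 / 2.62 ≈ 1.676; 2 = 8.20 / 4.76 ≈ 1.723; 3 = 13.29 / 7.14 ≈ 1.861.
|Δ from 1.732|: 1 0.056; 2 0.009; 3 0.129.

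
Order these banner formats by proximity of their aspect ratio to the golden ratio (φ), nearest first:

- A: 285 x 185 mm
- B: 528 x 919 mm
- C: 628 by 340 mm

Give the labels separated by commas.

A, B, C

Ratios: A = 285 / 185 ≈ 1.541; B = 919 / 528 ≈ 1.741; C = 628 / 340 ≈ 1.847.
|Δ from 1.618|: A 0.077; B 0.123; C 0.229.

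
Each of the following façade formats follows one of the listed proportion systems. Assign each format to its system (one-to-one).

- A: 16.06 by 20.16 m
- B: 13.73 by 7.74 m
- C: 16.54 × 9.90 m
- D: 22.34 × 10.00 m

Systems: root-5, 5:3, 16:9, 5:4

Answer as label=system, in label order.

A=5:4, B=16:9, C=5:3, D=root-5

A = 20.16/16.06 ≈ 1.255 → 5:4 (1.250)
B = 13.73/7.74 ≈ 1.774 → 16:9 (1.778)
C = 16.54/9.90 ≈ 1.671 → 5:3 (1.667)
D = 22.34/10.00 ≈ 2.234 → root-5 (2.236)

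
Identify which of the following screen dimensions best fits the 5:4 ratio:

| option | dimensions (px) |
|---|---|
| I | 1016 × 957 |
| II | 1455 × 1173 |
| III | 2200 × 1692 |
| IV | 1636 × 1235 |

Ratios (long/short): I ≈ 1.062; II ≈ 1.240; III ≈ 1.300; IV ≈ 1.325.
5:4 ≈ 1.250; option II is nearest (Δ 0.010).

II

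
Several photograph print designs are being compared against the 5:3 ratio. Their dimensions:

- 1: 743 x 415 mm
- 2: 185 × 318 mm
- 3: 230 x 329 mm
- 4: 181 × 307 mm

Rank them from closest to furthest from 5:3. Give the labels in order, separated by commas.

Ratios: 1 = 743 / 415 ≈ 1.790; 2 = 318 / 185 ≈ 1.719; 3 = 329 / 230 ≈ 1.430; 4 = 307 / 181 ≈ 1.696.
|Δ from 1.667|: 1 0.123; 2 0.052; 3 0.237; 4 0.029.

4, 2, 1, 3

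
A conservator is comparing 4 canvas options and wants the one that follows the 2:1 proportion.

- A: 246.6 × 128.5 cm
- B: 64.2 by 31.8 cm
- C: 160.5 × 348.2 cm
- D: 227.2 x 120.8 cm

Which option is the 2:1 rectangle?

Target 2:1 ≈ 2.000.
A: 1.919 (Δ0.081)  B: 2.019 (Δ0.019)  C: 2.169 (Δ0.169)  D: 1.881 (Δ0.119)

B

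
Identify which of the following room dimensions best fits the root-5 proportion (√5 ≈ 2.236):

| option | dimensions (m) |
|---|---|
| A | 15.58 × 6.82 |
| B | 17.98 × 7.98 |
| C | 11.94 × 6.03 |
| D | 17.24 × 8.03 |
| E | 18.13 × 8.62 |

Target root-5 ≈ 2.236.
A: 2.284 (Δ0.048)  B: 2.253 (Δ0.017)  C: 1.980 (Δ0.256)  D: 2.147 (Δ0.089)  E: 2.103 (Δ0.133)

B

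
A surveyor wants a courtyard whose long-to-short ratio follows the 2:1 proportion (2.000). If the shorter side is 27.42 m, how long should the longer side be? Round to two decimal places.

54.84 m

2:1 = 2.00000.
Longer side = 27.42 × 2.00000 ≈ 54.8400 → 54.84 m.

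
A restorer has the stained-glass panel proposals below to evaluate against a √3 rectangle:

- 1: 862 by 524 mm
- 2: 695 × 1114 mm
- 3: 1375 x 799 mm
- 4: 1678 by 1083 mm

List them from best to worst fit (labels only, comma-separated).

3, 1, 2, 4

Ratios: 1 = 862 / 524 ≈ 1.645; 2 = 1114 / 695 ≈ 1.603; 3 = 1375 / 799 ≈ 1.721; 4 = 1678 / 1083 ≈ 1.549.
|Δ from 1.732|: 1 0.087; 2 0.129; 3 0.011; 4 0.183.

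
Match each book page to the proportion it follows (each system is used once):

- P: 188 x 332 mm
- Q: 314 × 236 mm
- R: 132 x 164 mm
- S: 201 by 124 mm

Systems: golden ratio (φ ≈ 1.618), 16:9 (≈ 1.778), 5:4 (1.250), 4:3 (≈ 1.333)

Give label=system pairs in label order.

Ratios: P ≈ 1.766; Q ≈ 1.331; R ≈ 1.242; S ≈ 1.621.
Targets: golden ratio ≈ 1.618; 16:9 ≈ 1.778; 5:4 ≈ 1.250; 4:3 ≈ 1.333.

P=16:9, Q=4:3, R=5:4, S=golden ratio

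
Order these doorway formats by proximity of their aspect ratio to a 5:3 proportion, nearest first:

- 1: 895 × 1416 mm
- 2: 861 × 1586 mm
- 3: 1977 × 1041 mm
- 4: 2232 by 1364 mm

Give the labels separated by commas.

4, 1, 2, 3

Ratios: 1 = 1416 / 895 ≈ 1.582; 2 = 1586 / 861 ≈ 1.842; 3 = 1977 / 1041 ≈ 1.899; 4 = 2232 / 1364 ≈ 1.636.
|Δ from 1.667|: 1 0.085; 2 0.175; 3 0.232; 4 0.031.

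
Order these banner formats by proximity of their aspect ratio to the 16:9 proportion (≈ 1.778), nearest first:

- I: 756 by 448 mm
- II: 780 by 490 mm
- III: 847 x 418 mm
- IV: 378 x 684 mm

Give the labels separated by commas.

I: 756/448 ≈ 1.688 → |1.688 − 1.778| = 0.090
II: 780/490 ≈ 1.592 → |1.592 − 1.778| = 0.186
III: 847/418 ≈ 2.026 → |2.026 − 1.778| = 0.248
IV: 684/378 ≈ 1.810 → |1.810 − 1.778| = 0.032

IV, I, II, III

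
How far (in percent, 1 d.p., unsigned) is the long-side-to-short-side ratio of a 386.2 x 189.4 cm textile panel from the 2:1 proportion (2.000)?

2.0%

Ratio = 386.2 / 189.4 ≈ 2.0391.
Ideal 2:1 = 2.0000. |2.0391 − 2.0000| / 2.0000 ≈ 1.95% → 2.0%.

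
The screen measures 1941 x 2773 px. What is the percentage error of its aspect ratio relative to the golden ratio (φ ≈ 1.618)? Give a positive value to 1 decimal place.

Ratio = 2773 / 1941 ≈ 1.4286.
Ideal golden ratio ≈ 1.6180. |1.4286 − 1.6180| / 1.6180 ≈ 11.71% → 11.7%.

11.7%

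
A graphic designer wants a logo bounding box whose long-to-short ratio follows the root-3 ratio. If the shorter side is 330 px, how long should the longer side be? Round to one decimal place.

571.6 px

root-3 ≈ 1.73205.
Longer side = 330 × 1.73205 ≈ 571.577 → 571.6 px.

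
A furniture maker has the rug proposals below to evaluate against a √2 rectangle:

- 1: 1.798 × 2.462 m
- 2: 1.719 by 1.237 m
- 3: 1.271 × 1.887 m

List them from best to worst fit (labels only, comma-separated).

Ratios: 1 = 2.462 / 1.798 ≈ 1.369; 2 = 1.719 / 1.237 ≈ 1.390; 3 = 1.887 / 1.271 ≈ 1.485.
|Δ from 1.414|: 1 0.045; 2 0.024; 3 0.071.

2, 1, 3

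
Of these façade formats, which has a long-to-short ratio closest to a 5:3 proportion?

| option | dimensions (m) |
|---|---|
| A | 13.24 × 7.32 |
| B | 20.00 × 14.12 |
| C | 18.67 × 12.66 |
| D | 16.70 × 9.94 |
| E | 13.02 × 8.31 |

Ratios (long/short): A ≈ 1.809; B ≈ 1.416; C ≈ 1.475; D ≈ 1.680; E ≈ 1.567.
5:3 ≈ 1.667; option D is nearest (Δ 0.013).

D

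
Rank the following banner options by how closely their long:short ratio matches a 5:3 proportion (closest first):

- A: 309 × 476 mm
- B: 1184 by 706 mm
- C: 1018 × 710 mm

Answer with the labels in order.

B, A, C

A: 476/309 ≈ 1.540 → |1.540 − 1.667| = 0.127
B: 1184/706 ≈ 1.677 → |1.677 − 1.667| = 0.010
C: 1018/710 ≈ 1.434 → |1.434 − 1.667| = 0.233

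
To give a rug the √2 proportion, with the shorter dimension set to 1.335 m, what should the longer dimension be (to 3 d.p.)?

root-2 ≈ 1.41421.
Longer side = 1.335 × 1.41421 ≈ 1.88797 → 1.888 m.

1.888 m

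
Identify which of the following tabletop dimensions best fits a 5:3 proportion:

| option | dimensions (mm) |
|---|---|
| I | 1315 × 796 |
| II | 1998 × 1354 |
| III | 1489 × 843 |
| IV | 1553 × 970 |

I

Ratios (long/short): I ≈ 1.652; II ≈ 1.476; III ≈ 1.766; IV ≈ 1.601.
5:3 ≈ 1.667; option I is nearest (Δ 0.015).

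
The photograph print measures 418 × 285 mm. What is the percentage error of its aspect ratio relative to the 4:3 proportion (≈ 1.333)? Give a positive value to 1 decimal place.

Ratio = 418 / 285 ≈ 1.4667.
Ideal 4:3 ≈ 1.3333. |1.4667 − 1.3333| / 1.3333 ≈ 10.01% → 10.0%.

10.0%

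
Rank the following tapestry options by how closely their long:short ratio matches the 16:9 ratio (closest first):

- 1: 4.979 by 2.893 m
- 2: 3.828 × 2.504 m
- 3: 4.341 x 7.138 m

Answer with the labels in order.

Ratios: 1 = 4.979 / 2.893 ≈ 1.721; 2 = 3.828 / 2.504 ≈ 1.529; 3 = 7.138 / 4.341 ≈ 1.644.
|Δ from 1.778|: 1 0.057; 2 0.249; 3 0.134.

1, 3, 2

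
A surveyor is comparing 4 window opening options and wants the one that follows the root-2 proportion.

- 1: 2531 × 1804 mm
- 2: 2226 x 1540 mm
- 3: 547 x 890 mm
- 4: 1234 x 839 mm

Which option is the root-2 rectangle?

Target root-2 ≈ 1.414.
1: 1.403 (Δ0.011)  2: 1.445 (Δ0.031)  3: 1.627 (Δ0.213)  4: 1.471 (Δ0.057)

1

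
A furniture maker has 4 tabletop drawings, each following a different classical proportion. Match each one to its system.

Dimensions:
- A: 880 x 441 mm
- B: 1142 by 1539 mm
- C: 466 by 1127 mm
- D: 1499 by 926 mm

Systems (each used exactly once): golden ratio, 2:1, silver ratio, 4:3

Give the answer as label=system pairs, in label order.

A=2:1, B=4:3, C=silver ratio, D=golden ratio

A = 880/441 ≈ 1.995 → 2:1 (2.000)
B = 1539/1142 ≈ 1.348 → 4:3 (1.333)
C = 1127/466 ≈ 2.418 → silver ratio (2.414)
D = 1499/926 ≈ 1.619 → golden ratio (1.618)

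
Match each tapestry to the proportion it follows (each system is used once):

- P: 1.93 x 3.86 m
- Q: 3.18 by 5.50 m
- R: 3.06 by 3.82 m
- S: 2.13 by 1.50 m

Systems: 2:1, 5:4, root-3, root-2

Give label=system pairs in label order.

P = 3.86/1.93 ≈ 2.000 → 2:1 (2.000)
Q = 5.50/3.18 ≈ 1.730 → root-3 (1.732)
R = 3.82/3.06 ≈ 1.248 → 5:4 (1.250)
S = 2.13/1.50 ≈ 1.420 → root-2 (1.414)

P=2:1, Q=root-3, R=5:4, S=root-2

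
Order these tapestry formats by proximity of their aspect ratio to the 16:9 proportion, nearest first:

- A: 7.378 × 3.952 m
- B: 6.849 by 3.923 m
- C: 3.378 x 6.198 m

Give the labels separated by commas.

B, C, A

Ratios: A = 7.378 / 3.952 ≈ 1.867; B = 6.849 / 3.923 ≈ 1.746; C = 6.198 / 3.378 ≈ 1.835.
|Δ from 1.778|: A 0.089; B 0.032; C 0.057.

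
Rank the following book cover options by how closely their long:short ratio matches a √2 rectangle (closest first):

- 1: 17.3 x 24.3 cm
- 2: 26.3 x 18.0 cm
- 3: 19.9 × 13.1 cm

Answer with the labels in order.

1, 2, 3

Ratios: 1 = 24.3 / 17.3 ≈ 1.405; 2 = 26.3 / 18.0 ≈ 1.461; 3 = 19.9 / 13.1 ≈ 1.519.
|Δ from 1.414|: 1 0.009; 2 0.047; 3 0.105.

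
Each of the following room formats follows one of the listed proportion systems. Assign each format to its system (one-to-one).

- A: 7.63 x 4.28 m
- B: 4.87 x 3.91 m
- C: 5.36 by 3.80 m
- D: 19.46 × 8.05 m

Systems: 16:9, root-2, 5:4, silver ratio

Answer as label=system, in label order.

A = 7.63/4.28 ≈ 1.783 → 16:9 (1.778)
B = 4.87/3.91 ≈ 1.246 → 5:4 (1.250)
C = 5.36/3.80 ≈ 1.411 → root-2 (1.414)
D = 19.46/8.05 ≈ 2.417 → silver ratio (2.414)

A=16:9, B=5:4, C=root-2, D=silver ratio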